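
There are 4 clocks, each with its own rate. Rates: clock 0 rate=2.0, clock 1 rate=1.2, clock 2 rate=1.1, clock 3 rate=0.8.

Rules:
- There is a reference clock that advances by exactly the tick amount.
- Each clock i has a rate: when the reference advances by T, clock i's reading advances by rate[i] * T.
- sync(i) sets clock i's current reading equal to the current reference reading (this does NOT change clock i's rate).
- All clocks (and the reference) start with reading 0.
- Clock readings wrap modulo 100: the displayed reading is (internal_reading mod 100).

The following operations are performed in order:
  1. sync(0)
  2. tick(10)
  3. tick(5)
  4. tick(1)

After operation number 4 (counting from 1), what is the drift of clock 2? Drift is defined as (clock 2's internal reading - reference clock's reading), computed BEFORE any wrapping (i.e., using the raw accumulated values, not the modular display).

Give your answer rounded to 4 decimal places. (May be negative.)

Answer: 1.6000

Derivation:
After op 1 sync(0): ref=0.0000 raw=[0.0000 0.0000 0.0000 0.0000]
After op 2 tick(10): ref=10.0000 raw=[20.0000 12.0000 11.0000 8.0000]
After op 3 tick(5): ref=15.0000 raw=[30.0000 18.0000 16.5000 12.0000]
After op 4 tick(1): ref=16.0000 raw=[32.0000 19.2000 17.6000 12.8000]
Drift of clock 2 after op 4: 17.6000 - 16.0000 = 1.6000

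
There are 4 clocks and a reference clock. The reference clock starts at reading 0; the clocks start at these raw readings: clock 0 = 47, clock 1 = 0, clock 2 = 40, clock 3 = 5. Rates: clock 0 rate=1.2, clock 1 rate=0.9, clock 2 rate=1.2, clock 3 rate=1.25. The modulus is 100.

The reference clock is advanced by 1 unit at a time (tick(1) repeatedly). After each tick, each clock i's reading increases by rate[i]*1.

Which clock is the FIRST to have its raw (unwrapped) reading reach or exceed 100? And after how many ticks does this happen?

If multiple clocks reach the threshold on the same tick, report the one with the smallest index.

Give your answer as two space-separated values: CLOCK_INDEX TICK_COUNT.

clock 0: start=47, rate=1.2, needs 100-47 = 53; ticks = ceil(53/1.2) = ceil(44.1667) = 45; reading at tick 45 = 47 + 1.2*45 = 101.0000
clock 1: start=0, rate=0.9, needs 100-0 = 100; ticks = ceil(100/0.9) = ceil(111.1111) = 112; reading at tick 112 = 0 + 0.9*112 = 100.8000
clock 2: start=40, rate=1.2, needs 100-40 = 60; ticks = ceil(60/1.2) = ceil(50.0000) = 50; reading at tick 50 = 40 + 1.2*50 = 100.0000
clock 3: start=5, rate=1.25, needs 100-5 = 95; ticks = ceil(95/1.25) = ceil(76.0000) = 76; reading at tick 76 = 5 + 1.25*76 = 100.0000
Minimum tick count = 45; winners = [0]; smallest index = 0

Answer: 0 45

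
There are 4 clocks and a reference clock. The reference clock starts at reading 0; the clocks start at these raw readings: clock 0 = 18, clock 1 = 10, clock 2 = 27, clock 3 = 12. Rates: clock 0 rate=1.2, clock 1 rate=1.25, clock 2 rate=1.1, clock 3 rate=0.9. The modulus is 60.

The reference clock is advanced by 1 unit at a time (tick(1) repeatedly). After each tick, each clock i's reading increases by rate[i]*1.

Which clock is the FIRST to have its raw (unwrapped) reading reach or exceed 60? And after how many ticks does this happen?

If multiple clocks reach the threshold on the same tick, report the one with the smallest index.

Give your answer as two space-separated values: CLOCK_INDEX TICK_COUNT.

Answer: 2 30

Derivation:
clock 0: start=18, rate=1.2, needs 60-18 = 42; ticks = ceil(42/1.2) = ceil(35.0000) = 35; reading at tick 35 = 18 + 1.2*35 = 60.0000
clock 1: start=10, rate=1.25, needs 60-10 = 50; ticks = ceil(50/1.25) = ceil(40.0000) = 40; reading at tick 40 = 10 + 1.25*40 = 60.0000
clock 2: start=27, rate=1.1, needs 60-27 = 33; ticks = ceil(33/1.1) = ceil(30.0000) = 30; reading at tick 30 = 27 + 1.1*30 = 60.0000
clock 3: start=12, rate=0.9, needs 60-12 = 48; ticks = ceil(48/0.9) = ceil(53.3333) = 54; reading at tick 54 = 12 + 0.9*54 = 60.6000
Minimum tick count = 30; winners = [2]; smallest index = 2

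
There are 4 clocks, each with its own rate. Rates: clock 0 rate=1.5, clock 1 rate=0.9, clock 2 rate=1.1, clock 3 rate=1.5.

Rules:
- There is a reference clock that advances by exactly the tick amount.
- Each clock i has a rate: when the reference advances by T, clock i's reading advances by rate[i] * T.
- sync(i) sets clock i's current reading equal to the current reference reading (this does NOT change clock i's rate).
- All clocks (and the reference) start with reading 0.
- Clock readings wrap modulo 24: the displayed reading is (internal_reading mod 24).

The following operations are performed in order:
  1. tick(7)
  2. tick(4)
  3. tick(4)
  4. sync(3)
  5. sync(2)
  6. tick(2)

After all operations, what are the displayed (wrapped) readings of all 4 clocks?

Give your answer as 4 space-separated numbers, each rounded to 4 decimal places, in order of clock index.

After op 1 tick(7): ref=7.0000 raw=[10.5000 6.3000 7.7000 10.5000]
After op 2 tick(4): ref=11.0000 raw=[16.5000 9.9000 12.1000 16.5000]
After op 3 tick(4): ref=15.0000 raw=[22.5000 13.5000 16.5000 22.5000]
After op 4 sync(3): ref=15.0000 raw=[22.5000 13.5000 16.5000 15.0000]
After op 5 sync(2): ref=15.0000 raw=[22.5000 13.5000 15.0000 15.0000]
After op 6 tick(2): ref=17.0000 raw=[25.5000 15.3000 17.2000 18.0000]
Wrap final raw readings (mod 24): 25.5000 mod 24 = 1.5000; 15.3000 mod 24 = 15.3000; 17.2000 mod 24 = 17.2000; 18.0000 mod 24 = 18.0000

Answer: 1.5000 15.3000 17.2000 18.0000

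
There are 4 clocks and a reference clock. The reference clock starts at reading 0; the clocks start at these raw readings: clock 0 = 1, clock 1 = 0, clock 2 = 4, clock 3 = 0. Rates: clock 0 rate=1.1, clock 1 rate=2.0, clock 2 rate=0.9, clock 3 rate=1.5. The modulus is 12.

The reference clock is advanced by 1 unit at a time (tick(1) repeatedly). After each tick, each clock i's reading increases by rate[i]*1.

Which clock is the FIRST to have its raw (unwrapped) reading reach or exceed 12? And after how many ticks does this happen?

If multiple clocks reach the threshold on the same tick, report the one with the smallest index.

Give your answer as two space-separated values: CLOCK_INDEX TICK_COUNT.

clock 0: start=1, rate=1.1, needs 12-1 = 11; ticks = ceil(11/1.1) = ceil(10.0000) = 10; reading at tick 10 = 1 + 1.1*10 = 12.0000
clock 1: start=0, rate=2.0, needs 12-0 = 12; ticks = ceil(12/2.0) = ceil(6.0000) = 6; reading at tick 6 = 0 + 2.0*6 = 12.0000
clock 2: start=4, rate=0.9, needs 12-4 = 8; ticks = ceil(8/0.9) = ceil(8.8889) = 9; reading at tick 9 = 4 + 0.9*9 = 12.1000
clock 3: start=0, rate=1.5, needs 12-0 = 12; ticks = ceil(12/1.5) = ceil(8.0000) = 8; reading at tick 8 = 0 + 1.5*8 = 12.0000
Minimum tick count = 6; winners = [1]; smallest index = 1

Answer: 1 6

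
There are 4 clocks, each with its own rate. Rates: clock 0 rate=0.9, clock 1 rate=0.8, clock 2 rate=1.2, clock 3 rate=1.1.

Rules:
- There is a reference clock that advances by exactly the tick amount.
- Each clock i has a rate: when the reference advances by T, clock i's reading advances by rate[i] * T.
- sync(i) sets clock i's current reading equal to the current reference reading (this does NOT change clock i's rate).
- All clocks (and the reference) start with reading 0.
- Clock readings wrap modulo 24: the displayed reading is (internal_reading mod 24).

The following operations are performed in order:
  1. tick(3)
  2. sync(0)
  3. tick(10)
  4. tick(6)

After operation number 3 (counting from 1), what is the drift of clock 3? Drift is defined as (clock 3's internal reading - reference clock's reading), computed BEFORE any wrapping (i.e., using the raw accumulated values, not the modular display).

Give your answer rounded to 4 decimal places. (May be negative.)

Answer: 1.3000

Derivation:
After op 1 tick(3): ref=3.0000 raw=[2.7000 2.4000 3.6000 3.3000]
After op 2 sync(0): ref=3.0000 raw=[3.0000 2.4000 3.6000 3.3000]
After op 3 tick(10): ref=13.0000 raw=[12.0000 10.4000 15.6000 14.3000]
Drift of clock 3 after op 3: 14.3000 - 13.0000 = 1.3000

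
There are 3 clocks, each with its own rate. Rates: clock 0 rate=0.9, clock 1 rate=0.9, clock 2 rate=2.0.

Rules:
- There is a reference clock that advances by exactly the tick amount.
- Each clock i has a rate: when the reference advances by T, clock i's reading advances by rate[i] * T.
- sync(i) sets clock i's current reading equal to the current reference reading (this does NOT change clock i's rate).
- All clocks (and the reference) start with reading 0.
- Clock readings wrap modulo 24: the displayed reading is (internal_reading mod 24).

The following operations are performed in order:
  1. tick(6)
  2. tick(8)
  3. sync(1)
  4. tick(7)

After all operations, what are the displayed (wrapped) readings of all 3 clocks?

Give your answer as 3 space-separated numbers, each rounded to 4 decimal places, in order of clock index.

After op 1 tick(6): ref=6.0000 raw=[5.4000 5.4000 12.0000]
After op 2 tick(8): ref=14.0000 raw=[12.6000 12.6000 28.0000]
After op 3 sync(1): ref=14.0000 raw=[12.6000 14.0000 28.0000]
After op 4 tick(7): ref=21.0000 raw=[18.9000 20.3000 42.0000]
Wrap final raw readings (mod 24): 18.9000 mod 24 = 18.9000; 20.3000 mod 24 = 20.3000; 42.0000 mod 24 = 18.0000

Answer: 18.9000 20.3000 18.0000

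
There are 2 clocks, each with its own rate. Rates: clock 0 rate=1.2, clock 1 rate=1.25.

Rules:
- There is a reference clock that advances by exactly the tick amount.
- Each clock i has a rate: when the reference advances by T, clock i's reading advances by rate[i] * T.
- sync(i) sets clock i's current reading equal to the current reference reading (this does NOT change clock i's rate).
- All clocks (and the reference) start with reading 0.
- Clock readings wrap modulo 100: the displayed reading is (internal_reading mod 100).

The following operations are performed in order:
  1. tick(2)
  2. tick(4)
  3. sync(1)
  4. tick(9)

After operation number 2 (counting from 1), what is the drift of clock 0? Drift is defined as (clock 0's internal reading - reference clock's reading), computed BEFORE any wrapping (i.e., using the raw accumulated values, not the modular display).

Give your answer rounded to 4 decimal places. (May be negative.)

After op 1 tick(2): ref=2.0000 raw=[2.4000 2.5000]
After op 2 tick(4): ref=6.0000 raw=[7.2000 7.5000]
Drift of clock 0 after op 2: 7.2000 - 6.0000 = 1.2000

Answer: 1.2000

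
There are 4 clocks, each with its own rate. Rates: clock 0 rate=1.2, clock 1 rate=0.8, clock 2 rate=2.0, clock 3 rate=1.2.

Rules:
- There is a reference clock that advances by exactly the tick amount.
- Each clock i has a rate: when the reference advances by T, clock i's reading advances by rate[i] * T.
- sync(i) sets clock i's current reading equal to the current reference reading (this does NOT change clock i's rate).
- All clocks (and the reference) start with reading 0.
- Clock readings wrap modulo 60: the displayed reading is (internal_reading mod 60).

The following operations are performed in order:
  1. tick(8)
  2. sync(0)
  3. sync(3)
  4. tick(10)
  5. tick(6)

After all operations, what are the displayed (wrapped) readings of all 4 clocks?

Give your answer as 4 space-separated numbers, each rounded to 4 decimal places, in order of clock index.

Answer: 27.2000 19.2000 48.0000 27.2000

Derivation:
After op 1 tick(8): ref=8.0000 raw=[9.6000 6.4000 16.0000 9.6000]
After op 2 sync(0): ref=8.0000 raw=[8.0000 6.4000 16.0000 9.6000]
After op 3 sync(3): ref=8.0000 raw=[8.0000 6.4000 16.0000 8.0000]
After op 4 tick(10): ref=18.0000 raw=[20.0000 14.4000 36.0000 20.0000]
After op 5 tick(6): ref=24.0000 raw=[27.2000 19.2000 48.0000 27.2000]
Wrap final raw readings (mod 60): 27.2000 mod 60 = 27.2000; 19.2000 mod 60 = 19.2000; 48.0000 mod 60 = 48.0000; 27.2000 mod 60 = 27.2000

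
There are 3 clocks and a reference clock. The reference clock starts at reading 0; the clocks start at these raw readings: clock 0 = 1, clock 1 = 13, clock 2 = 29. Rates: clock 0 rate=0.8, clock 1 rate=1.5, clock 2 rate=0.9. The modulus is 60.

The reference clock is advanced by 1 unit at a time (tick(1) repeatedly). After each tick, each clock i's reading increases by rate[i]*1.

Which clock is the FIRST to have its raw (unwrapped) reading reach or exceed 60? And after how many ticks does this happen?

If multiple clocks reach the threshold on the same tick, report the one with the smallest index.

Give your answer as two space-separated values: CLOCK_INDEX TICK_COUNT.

Answer: 1 32

Derivation:
clock 0: start=1, rate=0.8, needs 60-1 = 59; ticks = ceil(59/0.8) = ceil(73.7500) = 74; reading at tick 74 = 1 + 0.8*74 = 60.2000
clock 1: start=13, rate=1.5, needs 60-13 = 47; ticks = ceil(47/1.5) = ceil(31.3333) = 32; reading at tick 32 = 13 + 1.5*32 = 61.0000
clock 2: start=29, rate=0.9, needs 60-29 = 31; ticks = ceil(31/0.9) = ceil(34.4444) = 35; reading at tick 35 = 29 + 0.9*35 = 60.5000
Minimum tick count = 32; winners = [1]; smallest index = 1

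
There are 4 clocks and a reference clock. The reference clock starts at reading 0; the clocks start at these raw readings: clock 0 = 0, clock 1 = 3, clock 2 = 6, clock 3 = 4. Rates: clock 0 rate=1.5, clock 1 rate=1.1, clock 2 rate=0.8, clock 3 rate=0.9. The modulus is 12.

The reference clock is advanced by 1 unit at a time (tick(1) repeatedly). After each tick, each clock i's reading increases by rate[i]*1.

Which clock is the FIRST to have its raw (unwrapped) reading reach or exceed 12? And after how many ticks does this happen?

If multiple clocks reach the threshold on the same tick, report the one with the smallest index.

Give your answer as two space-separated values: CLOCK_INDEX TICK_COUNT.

clock 0: start=0, rate=1.5, needs 12-0 = 12; ticks = ceil(12/1.5) = ceil(8.0000) = 8; reading at tick 8 = 0 + 1.5*8 = 12.0000
clock 1: start=3, rate=1.1, needs 12-3 = 9; ticks = ceil(9/1.1) = ceil(8.1818) = 9; reading at tick 9 = 3 + 1.1*9 = 12.9000
clock 2: start=6, rate=0.8, needs 12-6 = 6; ticks = ceil(6/0.8) = ceil(7.5000) = 8; reading at tick 8 = 6 + 0.8*8 = 12.4000
clock 3: start=4, rate=0.9, needs 12-4 = 8; ticks = ceil(8/0.9) = ceil(8.8889) = 9; reading at tick 9 = 4 + 0.9*9 = 12.1000
Minimum tick count = 8; winners = [0, 2]; smallest index = 0

Answer: 0 8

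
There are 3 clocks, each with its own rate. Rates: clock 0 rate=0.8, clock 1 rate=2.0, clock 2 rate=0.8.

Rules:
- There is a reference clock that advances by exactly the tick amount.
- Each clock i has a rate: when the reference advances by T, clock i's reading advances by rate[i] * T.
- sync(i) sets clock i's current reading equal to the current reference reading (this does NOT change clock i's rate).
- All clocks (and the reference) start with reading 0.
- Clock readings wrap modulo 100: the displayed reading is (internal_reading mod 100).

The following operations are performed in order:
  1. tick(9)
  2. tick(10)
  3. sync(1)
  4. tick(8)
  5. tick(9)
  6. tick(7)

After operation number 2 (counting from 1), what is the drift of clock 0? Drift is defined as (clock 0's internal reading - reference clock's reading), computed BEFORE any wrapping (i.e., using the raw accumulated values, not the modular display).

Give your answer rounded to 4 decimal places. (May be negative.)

Answer: -3.8000

Derivation:
After op 1 tick(9): ref=9.0000 raw=[7.2000 18.0000 7.2000]
After op 2 tick(10): ref=19.0000 raw=[15.2000 38.0000 15.2000]
Drift of clock 0 after op 2: 15.2000 - 19.0000 = -3.8000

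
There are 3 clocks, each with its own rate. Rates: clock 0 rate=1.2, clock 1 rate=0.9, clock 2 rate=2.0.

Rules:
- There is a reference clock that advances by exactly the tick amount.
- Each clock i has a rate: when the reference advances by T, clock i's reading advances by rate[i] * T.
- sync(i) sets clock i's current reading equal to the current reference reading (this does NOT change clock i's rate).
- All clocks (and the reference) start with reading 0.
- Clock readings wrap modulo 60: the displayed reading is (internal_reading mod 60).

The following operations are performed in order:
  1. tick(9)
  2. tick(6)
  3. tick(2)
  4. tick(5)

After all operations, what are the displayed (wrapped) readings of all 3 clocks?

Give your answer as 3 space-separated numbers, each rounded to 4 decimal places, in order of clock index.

After op 1 tick(9): ref=9.0000 raw=[10.8000 8.1000 18.0000]
After op 2 tick(6): ref=15.0000 raw=[18.0000 13.5000 30.0000]
After op 3 tick(2): ref=17.0000 raw=[20.4000 15.3000 34.0000]
After op 4 tick(5): ref=22.0000 raw=[26.4000 19.8000 44.0000]
Wrap final raw readings (mod 60): 26.4000 mod 60 = 26.4000; 19.8000 mod 60 = 19.8000; 44.0000 mod 60 = 44.0000

Answer: 26.4000 19.8000 44.0000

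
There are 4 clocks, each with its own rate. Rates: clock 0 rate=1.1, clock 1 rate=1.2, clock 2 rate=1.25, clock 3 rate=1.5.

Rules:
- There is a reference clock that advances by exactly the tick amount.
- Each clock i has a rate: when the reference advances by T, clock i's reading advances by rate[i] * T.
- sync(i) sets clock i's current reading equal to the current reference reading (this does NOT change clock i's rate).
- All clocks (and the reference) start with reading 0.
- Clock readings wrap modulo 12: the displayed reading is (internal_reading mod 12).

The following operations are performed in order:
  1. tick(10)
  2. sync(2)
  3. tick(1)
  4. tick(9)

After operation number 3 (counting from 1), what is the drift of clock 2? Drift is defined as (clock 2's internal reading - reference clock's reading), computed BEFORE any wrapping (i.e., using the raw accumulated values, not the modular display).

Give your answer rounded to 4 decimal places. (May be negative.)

After op 1 tick(10): ref=10.0000 raw=[11.0000 12.0000 12.5000 15.0000]
After op 2 sync(2): ref=10.0000 raw=[11.0000 12.0000 10.0000 15.0000]
After op 3 tick(1): ref=11.0000 raw=[12.1000 13.2000 11.2500 16.5000]
Drift of clock 2 after op 3: 11.2500 - 11.0000 = 0.2500

Answer: 0.2500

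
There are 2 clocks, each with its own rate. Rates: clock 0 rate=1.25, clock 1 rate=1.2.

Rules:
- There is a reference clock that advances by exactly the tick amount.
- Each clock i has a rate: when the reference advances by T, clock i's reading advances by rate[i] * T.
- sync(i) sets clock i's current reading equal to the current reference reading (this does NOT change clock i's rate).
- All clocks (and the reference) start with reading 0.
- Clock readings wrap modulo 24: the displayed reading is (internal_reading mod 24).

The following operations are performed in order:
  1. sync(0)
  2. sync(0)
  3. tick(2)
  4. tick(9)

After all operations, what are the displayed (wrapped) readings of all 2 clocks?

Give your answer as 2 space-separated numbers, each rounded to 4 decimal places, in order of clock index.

After op 1 sync(0): ref=0.0000 raw=[0.0000 0.0000]
After op 2 sync(0): ref=0.0000 raw=[0.0000 0.0000]
After op 3 tick(2): ref=2.0000 raw=[2.5000 2.4000]
After op 4 tick(9): ref=11.0000 raw=[13.7500 13.2000]
Wrap final raw readings (mod 24): 13.7500 mod 24 = 13.7500; 13.2000 mod 24 = 13.2000

Answer: 13.7500 13.2000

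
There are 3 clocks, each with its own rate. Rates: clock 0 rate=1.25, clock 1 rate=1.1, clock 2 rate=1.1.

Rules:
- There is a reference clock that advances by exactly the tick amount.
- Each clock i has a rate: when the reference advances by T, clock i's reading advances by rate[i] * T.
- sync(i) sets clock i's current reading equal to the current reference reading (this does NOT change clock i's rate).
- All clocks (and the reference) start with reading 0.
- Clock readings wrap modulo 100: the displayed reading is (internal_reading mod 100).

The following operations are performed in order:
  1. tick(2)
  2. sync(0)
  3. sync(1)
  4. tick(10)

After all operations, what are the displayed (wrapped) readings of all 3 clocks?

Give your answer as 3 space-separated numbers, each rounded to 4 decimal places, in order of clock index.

Answer: 14.5000 13.0000 13.2000

Derivation:
After op 1 tick(2): ref=2.0000 raw=[2.5000 2.2000 2.2000]
After op 2 sync(0): ref=2.0000 raw=[2.0000 2.2000 2.2000]
After op 3 sync(1): ref=2.0000 raw=[2.0000 2.0000 2.2000]
After op 4 tick(10): ref=12.0000 raw=[14.5000 13.0000 13.2000]
Wrap final raw readings (mod 100): 14.5000 mod 100 = 14.5000; 13.0000 mod 100 = 13.0000; 13.2000 mod 100 = 13.2000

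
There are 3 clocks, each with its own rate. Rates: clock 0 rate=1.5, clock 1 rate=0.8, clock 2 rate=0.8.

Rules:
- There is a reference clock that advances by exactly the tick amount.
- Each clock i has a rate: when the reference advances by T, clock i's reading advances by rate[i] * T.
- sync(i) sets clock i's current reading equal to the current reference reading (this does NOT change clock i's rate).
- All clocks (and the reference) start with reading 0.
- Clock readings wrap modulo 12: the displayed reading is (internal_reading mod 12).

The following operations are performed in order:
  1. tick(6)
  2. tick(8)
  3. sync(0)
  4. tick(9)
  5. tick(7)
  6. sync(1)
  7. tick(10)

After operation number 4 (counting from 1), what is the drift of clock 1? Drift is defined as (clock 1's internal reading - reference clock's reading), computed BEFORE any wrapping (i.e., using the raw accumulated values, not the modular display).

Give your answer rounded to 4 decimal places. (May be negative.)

Answer: -4.6000

Derivation:
After op 1 tick(6): ref=6.0000 raw=[9.0000 4.8000 4.8000]
After op 2 tick(8): ref=14.0000 raw=[21.0000 11.2000 11.2000]
After op 3 sync(0): ref=14.0000 raw=[14.0000 11.2000 11.2000]
After op 4 tick(9): ref=23.0000 raw=[27.5000 18.4000 18.4000]
Drift of clock 1 after op 4: 18.4000 - 23.0000 = -4.6000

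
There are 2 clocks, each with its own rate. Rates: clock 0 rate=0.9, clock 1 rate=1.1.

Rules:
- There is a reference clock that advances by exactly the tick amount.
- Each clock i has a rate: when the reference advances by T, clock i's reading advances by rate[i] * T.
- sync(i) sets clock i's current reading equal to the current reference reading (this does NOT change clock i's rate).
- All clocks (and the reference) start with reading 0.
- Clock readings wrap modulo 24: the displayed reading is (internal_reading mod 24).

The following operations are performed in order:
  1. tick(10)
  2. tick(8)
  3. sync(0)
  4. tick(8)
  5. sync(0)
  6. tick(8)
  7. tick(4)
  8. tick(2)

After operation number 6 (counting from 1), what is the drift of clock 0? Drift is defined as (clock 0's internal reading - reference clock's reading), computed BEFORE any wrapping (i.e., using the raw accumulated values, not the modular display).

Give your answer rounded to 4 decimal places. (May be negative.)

Answer: -0.8000

Derivation:
After op 1 tick(10): ref=10.0000 raw=[9.0000 11.0000]
After op 2 tick(8): ref=18.0000 raw=[16.2000 19.8000]
After op 3 sync(0): ref=18.0000 raw=[18.0000 19.8000]
After op 4 tick(8): ref=26.0000 raw=[25.2000 28.6000]
After op 5 sync(0): ref=26.0000 raw=[26.0000 28.6000]
After op 6 tick(8): ref=34.0000 raw=[33.2000 37.4000]
Drift of clock 0 after op 6: 33.2000 - 34.0000 = -0.8000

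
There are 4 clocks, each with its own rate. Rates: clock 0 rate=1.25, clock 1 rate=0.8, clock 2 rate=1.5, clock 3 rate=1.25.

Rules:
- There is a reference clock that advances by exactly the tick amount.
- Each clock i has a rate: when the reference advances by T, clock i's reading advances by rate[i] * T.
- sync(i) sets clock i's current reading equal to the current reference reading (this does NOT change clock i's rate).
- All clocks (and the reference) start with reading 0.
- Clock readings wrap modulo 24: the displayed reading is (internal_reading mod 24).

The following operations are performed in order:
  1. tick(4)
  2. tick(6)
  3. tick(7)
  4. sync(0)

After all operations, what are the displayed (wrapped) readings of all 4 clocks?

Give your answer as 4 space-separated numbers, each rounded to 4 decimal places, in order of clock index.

After op 1 tick(4): ref=4.0000 raw=[5.0000 3.2000 6.0000 5.0000]
After op 2 tick(6): ref=10.0000 raw=[12.5000 8.0000 15.0000 12.5000]
After op 3 tick(7): ref=17.0000 raw=[21.2500 13.6000 25.5000 21.2500]
After op 4 sync(0): ref=17.0000 raw=[17.0000 13.6000 25.5000 21.2500]
Wrap final raw readings (mod 24): 17.0000 mod 24 = 17.0000; 13.6000 mod 24 = 13.6000; 25.5000 mod 24 = 1.5000; 21.2500 mod 24 = 21.2500

Answer: 17.0000 13.6000 1.5000 21.2500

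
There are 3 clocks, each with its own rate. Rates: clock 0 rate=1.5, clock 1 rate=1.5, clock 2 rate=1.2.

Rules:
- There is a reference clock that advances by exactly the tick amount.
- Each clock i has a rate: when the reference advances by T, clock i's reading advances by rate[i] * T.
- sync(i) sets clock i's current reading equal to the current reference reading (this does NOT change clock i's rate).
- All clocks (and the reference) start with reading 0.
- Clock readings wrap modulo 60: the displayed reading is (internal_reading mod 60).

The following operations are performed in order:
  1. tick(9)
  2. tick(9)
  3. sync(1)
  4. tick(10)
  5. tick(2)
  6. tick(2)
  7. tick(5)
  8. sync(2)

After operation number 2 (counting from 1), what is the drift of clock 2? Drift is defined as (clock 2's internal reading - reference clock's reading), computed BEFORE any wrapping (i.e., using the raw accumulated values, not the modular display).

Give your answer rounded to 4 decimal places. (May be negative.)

Answer: 3.6000

Derivation:
After op 1 tick(9): ref=9.0000 raw=[13.5000 13.5000 10.8000]
After op 2 tick(9): ref=18.0000 raw=[27.0000 27.0000 21.6000]
Drift of clock 2 after op 2: 21.6000 - 18.0000 = 3.6000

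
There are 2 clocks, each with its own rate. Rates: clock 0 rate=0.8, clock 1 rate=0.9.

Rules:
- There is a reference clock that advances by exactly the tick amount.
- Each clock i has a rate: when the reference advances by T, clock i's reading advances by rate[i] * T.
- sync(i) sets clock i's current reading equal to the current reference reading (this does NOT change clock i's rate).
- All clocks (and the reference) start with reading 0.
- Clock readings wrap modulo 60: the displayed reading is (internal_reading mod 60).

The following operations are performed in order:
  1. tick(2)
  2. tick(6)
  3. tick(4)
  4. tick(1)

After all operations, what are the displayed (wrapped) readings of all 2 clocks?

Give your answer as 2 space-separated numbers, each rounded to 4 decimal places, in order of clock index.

Answer: 10.4000 11.7000

Derivation:
After op 1 tick(2): ref=2.0000 raw=[1.6000 1.8000]
After op 2 tick(6): ref=8.0000 raw=[6.4000 7.2000]
After op 3 tick(4): ref=12.0000 raw=[9.6000 10.8000]
After op 4 tick(1): ref=13.0000 raw=[10.4000 11.7000]
Wrap final raw readings (mod 60): 10.4000 mod 60 = 10.4000; 11.7000 mod 60 = 11.7000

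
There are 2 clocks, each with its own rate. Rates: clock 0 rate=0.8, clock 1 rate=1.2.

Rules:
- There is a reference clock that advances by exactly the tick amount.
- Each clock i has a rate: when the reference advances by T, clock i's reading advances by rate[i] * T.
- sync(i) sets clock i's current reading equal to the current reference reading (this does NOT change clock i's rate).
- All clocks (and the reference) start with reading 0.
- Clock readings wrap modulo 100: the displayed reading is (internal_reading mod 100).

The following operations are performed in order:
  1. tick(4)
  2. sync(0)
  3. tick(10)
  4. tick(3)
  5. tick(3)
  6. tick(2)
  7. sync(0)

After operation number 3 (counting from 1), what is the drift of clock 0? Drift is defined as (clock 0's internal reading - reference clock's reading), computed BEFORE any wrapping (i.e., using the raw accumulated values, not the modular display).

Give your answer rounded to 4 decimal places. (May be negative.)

After op 1 tick(4): ref=4.0000 raw=[3.2000 4.8000]
After op 2 sync(0): ref=4.0000 raw=[4.0000 4.8000]
After op 3 tick(10): ref=14.0000 raw=[12.0000 16.8000]
Drift of clock 0 after op 3: 12.0000 - 14.0000 = -2.0000

Answer: -2.0000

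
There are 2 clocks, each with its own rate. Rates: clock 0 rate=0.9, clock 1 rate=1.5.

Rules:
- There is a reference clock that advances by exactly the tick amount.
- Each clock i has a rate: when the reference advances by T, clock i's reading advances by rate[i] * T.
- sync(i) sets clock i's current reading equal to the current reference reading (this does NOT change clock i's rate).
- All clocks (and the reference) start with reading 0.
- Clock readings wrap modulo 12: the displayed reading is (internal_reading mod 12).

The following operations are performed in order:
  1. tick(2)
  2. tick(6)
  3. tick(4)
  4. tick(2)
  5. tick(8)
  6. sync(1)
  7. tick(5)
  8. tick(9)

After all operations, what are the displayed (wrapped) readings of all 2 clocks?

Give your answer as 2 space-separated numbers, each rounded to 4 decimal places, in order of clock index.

Answer: 8.4000 7.0000

Derivation:
After op 1 tick(2): ref=2.0000 raw=[1.8000 3.0000]
After op 2 tick(6): ref=8.0000 raw=[7.2000 12.0000]
After op 3 tick(4): ref=12.0000 raw=[10.8000 18.0000]
After op 4 tick(2): ref=14.0000 raw=[12.6000 21.0000]
After op 5 tick(8): ref=22.0000 raw=[19.8000 33.0000]
After op 6 sync(1): ref=22.0000 raw=[19.8000 22.0000]
After op 7 tick(5): ref=27.0000 raw=[24.3000 29.5000]
After op 8 tick(9): ref=36.0000 raw=[32.4000 43.0000]
Wrap final raw readings (mod 12): 32.4000 mod 12 = 8.4000; 43.0000 mod 12 = 7.0000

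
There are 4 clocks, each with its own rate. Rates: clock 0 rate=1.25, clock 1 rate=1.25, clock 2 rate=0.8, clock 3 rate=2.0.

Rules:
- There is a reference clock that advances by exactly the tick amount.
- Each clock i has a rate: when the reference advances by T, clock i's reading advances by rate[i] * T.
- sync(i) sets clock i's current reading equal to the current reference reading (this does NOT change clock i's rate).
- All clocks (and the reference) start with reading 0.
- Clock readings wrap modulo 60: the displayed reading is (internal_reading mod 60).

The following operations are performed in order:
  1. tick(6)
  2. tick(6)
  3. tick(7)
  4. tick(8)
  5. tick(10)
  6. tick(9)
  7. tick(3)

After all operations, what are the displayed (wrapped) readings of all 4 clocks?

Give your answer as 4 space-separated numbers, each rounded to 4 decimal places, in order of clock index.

Answer: 1.2500 1.2500 39.2000 38.0000

Derivation:
After op 1 tick(6): ref=6.0000 raw=[7.5000 7.5000 4.8000 12.0000]
After op 2 tick(6): ref=12.0000 raw=[15.0000 15.0000 9.6000 24.0000]
After op 3 tick(7): ref=19.0000 raw=[23.7500 23.7500 15.2000 38.0000]
After op 4 tick(8): ref=27.0000 raw=[33.7500 33.7500 21.6000 54.0000]
After op 5 tick(10): ref=37.0000 raw=[46.2500 46.2500 29.6000 74.0000]
After op 6 tick(9): ref=46.0000 raw=[57.5000 57.5000 36.8000 92.0000]
After op 7 tick(3): ref=49.0000 raw=[61.2500 61.2500 39.2000 98.0000]
Wrap final raw readings (mod 60): 61.2500 mod 60 = 1.2500; 61.2500 mod 60 = 1.2500; 39.2000 mod 60 = 39.2000; 98.0000 mod 60 = 38.0000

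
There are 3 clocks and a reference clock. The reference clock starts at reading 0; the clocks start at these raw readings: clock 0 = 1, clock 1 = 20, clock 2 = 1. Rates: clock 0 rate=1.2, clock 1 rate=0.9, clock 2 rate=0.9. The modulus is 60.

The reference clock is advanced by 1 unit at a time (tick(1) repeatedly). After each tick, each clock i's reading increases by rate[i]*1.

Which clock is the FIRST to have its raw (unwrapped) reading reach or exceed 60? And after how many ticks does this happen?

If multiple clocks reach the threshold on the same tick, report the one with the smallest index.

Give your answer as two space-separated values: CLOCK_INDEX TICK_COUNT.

Answer: 1 45

Derivation:
clock 0: start=1, rate=1.2, needs 60-1 = 59; ticks = ceil(59/1.2) = ceil(49.1667) = 50; reading at tick 50 = 1 + 1.2*50 = 61.0000
clock 1: start=20, rate=0.9, needs 60-20 = 40; ticks = ceil(40/0.9) = ceil(44.4444) = 45; reading at tick 45 = 20 + 0.9*45 = 60.5000
clock 2: start=1, rate=0.9, needs 60-1 = 59; ticks = ceil(59/0.9) = ceil(65.5556) = 66; reading at tick 66 = 1 + 0.9*66 = 60.4000
Minimum tick count = 45; winners = [1]; smallest index = 1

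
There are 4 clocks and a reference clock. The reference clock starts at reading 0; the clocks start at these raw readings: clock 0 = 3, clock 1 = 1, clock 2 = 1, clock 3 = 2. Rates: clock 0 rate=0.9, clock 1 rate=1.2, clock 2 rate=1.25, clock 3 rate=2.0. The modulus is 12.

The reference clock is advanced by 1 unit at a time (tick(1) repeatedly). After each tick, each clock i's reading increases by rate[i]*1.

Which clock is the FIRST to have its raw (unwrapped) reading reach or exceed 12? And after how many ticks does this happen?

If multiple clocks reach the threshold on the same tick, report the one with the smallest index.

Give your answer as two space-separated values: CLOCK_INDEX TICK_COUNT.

clock 0: start=3, rate=0.9, needs 12-3 = 9; ticks = ceil(9/0.9) = ceil(10.0000) = 10; reading at tick 10 = 3 + 0.9*10 = 12.0000
clock 1: start=1, rate=1.2, needs 12-1 = 11; ticks = ceil(11/1.2) = ceil(9.1667) = 10; reading at tick 10 = 1 + 1.2*10 = 13.0000
clock 2: start=1, rate=1.25, needs 12-1 = 11; ticks = ceil(11/1.25) = ceil(8.8000) = 9; reading at tick 9 = 1 + 1.25*9 = 12.2500
clock 3: start=2, rate=2.0, needs 12-2 = 10; ticks = ceil(10/2.0) = ceil(5.0000) = 5; reading at tick 5 = 2 + 2.0*5 = 12.0000
Minimum tick count = 5; winners = [3]; smallest index = 3

Answer: 3 5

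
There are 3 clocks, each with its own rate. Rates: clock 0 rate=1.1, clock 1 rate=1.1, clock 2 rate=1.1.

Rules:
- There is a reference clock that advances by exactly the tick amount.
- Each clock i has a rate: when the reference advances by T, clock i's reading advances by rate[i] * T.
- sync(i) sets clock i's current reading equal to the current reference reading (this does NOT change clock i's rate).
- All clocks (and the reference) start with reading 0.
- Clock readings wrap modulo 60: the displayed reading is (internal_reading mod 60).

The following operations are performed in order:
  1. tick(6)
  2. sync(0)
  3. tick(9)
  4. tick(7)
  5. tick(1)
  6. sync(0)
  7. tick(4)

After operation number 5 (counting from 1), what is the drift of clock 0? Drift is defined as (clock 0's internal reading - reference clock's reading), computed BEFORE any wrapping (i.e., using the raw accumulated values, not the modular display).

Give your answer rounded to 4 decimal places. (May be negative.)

Answer: 1.7000

Derivation:
After op 1 tick(6): ref=6.0000 raw=[6.6000 6.6000 6.6000]
After op 2 sync(0): ref=6.0000 raw=[6.0000 6.6000 6.6000]
After op 3 tick(9): ref=15.0000 raw=[15.9000 16.5000 16.5000]
After op 4 tick(7): ref=22.0000 raw=[23.6000 24.2000 24.2000]
After op 5 tick(1): ref=23.0000 raw=[24.7000 25.3000 25.3000]
Drift of clock 0 after op 5: 24.7000 - 23.0000 = 1.7000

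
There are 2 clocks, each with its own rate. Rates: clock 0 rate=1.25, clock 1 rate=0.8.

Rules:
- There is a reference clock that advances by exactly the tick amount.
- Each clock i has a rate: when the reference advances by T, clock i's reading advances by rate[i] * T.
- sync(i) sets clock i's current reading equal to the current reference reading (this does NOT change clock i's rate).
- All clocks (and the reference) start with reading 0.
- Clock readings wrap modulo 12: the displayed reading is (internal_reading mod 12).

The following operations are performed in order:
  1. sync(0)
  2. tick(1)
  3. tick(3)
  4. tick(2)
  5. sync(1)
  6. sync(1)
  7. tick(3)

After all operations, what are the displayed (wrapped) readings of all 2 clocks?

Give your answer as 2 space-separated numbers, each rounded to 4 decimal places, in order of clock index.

Answer: 11.2500 8.4000

Derivation:
After op 1 sync(0): ref=0.0000 raw=[0.0000 0.0000]
After op 2 tick(1): ref=1.0000 raw=[1.2500 0.8000]
After op 3 tick(3): ref=4.0000 raw=[5.0000 3.2000]
After op 4 tick(2): ref=6.0000 raw=[7.5000 4.8000]
After op 5 sync(1): ref=6.0000 raw=[7.5000 6.0000]
After op 6 sync(1): ref=6.0000 raw=[7.5000 6.0000]
After op 7 tick(3): ref=9.0000 raw=[11.2500 8.4000]
Wrap final raw readings (mod 12): 11.2500 mod 12 = 11.2500; 8.4000 mod 12 = 8.4000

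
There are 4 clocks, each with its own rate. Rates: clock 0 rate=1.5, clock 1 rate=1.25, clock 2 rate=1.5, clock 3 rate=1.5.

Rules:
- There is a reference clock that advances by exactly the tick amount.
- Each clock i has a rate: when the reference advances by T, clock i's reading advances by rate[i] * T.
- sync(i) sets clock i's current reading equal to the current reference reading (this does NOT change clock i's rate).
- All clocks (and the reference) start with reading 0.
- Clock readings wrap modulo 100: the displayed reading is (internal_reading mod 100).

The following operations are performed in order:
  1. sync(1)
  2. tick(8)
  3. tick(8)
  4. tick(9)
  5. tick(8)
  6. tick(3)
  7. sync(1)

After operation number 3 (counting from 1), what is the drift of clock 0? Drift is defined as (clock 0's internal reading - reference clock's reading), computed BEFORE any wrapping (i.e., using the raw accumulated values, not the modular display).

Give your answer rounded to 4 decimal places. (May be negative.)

Answer: 8.0000

Derivation:
After op 1 sync(1): ref=0.0000 raw=[0.0000 0.0000 0.0000 0.0000]
After op 2 tick(8): ref=8.0000 raw=[12.0000 10.0000 12.0000 12.0000]
After op 3 tick(8): ref=16.0000 raw=[24.0000 20.0000 24.0000 24.0000]
Drift of clock 0 after op 3: 24.0000 - 16.0000 = 8.0000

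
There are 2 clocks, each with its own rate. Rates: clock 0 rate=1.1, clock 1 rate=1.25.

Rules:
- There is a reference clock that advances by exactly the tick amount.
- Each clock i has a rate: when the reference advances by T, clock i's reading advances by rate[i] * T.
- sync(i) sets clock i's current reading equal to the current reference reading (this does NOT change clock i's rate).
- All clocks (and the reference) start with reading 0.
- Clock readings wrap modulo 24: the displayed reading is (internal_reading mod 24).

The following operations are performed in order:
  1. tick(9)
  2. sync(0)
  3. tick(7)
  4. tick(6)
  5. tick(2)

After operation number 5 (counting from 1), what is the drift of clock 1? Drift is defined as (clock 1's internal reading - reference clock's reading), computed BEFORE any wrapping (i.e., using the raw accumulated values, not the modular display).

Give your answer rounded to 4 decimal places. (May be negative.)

Answer: 6.0000

Derivation:
After op 1 tick(9): ref=9.0000 raw=[9.9000 11.2500]
After op 2 sync(0): ref=9.0000 raw=[9.0000 11.2500]
After op 3 tick(7): ref=16.0000 raw=[16.7000 20.0000]
After op 4 tick(6): ref=22.0000 raw=[23.3000 27.5000]
After op 5 tick(2): ref=24.0000 raw=[25.5000 30.0000]
Drift of clock 1 after op 5: 30.0000 - 24.0000 = 6.0000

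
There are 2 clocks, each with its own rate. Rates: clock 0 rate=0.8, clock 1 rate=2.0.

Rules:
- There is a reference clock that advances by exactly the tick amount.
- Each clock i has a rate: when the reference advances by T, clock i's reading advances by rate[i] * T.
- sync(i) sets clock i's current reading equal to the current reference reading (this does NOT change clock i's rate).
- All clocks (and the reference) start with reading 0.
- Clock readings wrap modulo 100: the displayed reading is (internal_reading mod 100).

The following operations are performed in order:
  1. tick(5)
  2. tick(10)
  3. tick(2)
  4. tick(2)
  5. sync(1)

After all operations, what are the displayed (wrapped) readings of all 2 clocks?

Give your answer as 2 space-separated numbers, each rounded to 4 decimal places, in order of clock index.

Answer: 15.2000 19.0000

Derivation:
After op 1 tick(5): ref=5.0000 raw=[4.0000 10.0000]
After op 2 tick(10): ref=15.0000 raw=[12.0000 30.0000]
After op 3 tick(2): ref=17.0000 raw=[13.6000 34.0000]
After op 4 tick(2): ref=19.0000 raw=[15.2000 38.0000]
After op 5 sync(1): ref=19.0000 raw=[15.2000 19.0000]
Wrap final raw readings (mod 100): 15.2000 mod 100 = 15.2000; 19.0000 mod 100 = 19.0000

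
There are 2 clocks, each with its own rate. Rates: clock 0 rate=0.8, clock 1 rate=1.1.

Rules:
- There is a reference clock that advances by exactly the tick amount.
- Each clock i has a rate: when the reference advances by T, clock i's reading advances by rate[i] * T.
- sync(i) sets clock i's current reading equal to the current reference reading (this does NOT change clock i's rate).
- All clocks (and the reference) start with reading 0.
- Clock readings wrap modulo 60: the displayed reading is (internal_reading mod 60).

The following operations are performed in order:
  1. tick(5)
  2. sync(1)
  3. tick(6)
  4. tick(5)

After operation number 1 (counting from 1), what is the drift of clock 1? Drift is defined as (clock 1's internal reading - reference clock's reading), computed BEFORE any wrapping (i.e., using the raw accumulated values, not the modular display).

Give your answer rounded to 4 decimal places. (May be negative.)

Answer: 0.5000

Derivation:
After op 1 tick(5): ref=5.0000 raw=[4.0000 5.5000]
Drift of clock 1 after op 1: 5.5000 - 5.0000 = 0.5000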